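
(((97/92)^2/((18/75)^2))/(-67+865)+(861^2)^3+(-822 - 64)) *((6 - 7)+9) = 99060372223918718431829425/30394224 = 3259184120769746200.19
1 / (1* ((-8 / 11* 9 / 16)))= -22 / 9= -2.44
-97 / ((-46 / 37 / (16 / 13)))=28712 / 299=96.03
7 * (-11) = -77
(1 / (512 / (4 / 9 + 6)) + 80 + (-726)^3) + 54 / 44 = -9698061409601 / 25344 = -382657094.76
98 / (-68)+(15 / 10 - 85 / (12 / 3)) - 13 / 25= -36909 / 1700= -21.71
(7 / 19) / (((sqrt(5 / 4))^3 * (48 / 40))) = 28 * sqrt(5) / 285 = 0.22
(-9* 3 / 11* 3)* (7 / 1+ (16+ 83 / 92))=-178119 / 1012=-176.01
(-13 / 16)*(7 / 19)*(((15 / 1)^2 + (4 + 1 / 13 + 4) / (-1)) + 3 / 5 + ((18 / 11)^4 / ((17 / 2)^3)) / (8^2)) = -65.11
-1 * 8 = -8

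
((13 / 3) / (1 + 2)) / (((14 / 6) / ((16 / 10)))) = 104 / 105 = 0.99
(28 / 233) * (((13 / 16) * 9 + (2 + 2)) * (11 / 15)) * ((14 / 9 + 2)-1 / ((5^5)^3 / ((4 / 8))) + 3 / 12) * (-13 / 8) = -757501129147129367 / 122871093750000000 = -6.17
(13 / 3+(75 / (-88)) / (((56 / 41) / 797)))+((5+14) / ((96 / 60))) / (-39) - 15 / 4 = -31842211 / 64064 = -497.04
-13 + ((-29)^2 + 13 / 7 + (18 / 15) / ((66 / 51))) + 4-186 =648.78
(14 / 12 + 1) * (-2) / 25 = -13 / 75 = -0.17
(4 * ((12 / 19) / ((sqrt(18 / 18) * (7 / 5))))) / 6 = 40 / 133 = 0.30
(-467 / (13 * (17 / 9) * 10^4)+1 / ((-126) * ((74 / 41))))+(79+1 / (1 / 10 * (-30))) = 405219670307 / 5151510000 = 78.66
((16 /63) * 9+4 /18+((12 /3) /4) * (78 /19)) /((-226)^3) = -1979 /3454295418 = -0.00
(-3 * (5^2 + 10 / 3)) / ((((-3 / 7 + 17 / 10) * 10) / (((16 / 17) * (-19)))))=10640 / 89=119.55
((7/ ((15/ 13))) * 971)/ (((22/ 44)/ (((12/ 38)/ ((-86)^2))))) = 88361/ 175655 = 0.50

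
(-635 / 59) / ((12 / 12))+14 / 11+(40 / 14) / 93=-3996529 / 422499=-9.46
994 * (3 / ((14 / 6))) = 1278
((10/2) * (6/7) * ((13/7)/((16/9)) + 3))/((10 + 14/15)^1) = 101925/64288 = 1.59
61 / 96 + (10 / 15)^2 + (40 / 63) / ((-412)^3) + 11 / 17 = 21557682385 / 12483313248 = 1.73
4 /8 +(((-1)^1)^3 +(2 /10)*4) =3 /10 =0.30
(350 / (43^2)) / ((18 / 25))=4375 / 16641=0.26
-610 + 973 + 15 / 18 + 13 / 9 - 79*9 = -6223 / 18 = -345.72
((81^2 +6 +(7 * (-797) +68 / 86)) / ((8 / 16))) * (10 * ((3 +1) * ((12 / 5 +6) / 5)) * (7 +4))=314293056 / 215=1461828.17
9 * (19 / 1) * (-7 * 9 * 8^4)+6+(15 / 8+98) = -353008817 / 8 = -44126102.12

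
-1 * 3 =-3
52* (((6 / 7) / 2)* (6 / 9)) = 104 / 7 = 14.86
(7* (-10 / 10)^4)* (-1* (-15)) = 105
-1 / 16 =-0.06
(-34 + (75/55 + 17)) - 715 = -8037/11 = -730.64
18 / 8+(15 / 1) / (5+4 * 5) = 57 / 20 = 2.85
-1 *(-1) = 1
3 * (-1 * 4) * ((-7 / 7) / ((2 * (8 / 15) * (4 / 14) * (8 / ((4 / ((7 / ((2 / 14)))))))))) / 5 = 9 / 112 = 0.08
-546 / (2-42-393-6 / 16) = 4368 / 3467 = 1.26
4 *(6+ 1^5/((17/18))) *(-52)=-24960/17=-1468.24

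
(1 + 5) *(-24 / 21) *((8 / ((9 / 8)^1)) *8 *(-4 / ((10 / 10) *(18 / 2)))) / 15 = 32768 / 2835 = 11.56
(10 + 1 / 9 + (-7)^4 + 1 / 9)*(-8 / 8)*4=-86804 / 9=-9644.89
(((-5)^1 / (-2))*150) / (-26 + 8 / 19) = -2375 / 162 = -14.66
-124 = -124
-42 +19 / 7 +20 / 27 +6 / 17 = -122711 / 3213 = -38.19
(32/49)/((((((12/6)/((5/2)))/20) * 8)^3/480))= 468750/49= 9566.33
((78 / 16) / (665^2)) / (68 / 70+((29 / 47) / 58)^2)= 28717 / 2530866310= 0.00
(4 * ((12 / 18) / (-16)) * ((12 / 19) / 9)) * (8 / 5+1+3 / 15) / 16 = -7 / 3420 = -0.00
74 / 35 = 2.11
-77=-77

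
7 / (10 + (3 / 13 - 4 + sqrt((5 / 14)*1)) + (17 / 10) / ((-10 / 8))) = 50418550 / 34554321 - 739375*sqrt(70) / 34554321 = 1.28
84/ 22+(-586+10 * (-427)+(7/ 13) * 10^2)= -686162/ 143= -4798.34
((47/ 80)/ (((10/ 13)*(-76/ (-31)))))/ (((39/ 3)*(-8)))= -1457/ 486400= -0.00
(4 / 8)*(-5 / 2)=-5 / 4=-1.25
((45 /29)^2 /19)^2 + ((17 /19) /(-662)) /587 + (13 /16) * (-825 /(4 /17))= -9045010238166407941 /3175011206462528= -2848.81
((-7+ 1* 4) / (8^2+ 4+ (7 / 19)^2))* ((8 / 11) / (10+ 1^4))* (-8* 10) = 231040 / 992079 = 0.23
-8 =-8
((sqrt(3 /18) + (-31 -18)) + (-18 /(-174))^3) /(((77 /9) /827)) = -8894638062 /1877953 + 2481 *sqrt(6) /154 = -4696.89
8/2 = 4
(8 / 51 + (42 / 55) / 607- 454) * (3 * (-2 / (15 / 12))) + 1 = 6184654269 / 2837725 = 2179.44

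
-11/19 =-0.58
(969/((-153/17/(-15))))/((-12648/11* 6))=-1045/4464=-0.23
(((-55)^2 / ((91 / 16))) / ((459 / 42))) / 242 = 400 / 1989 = 0.20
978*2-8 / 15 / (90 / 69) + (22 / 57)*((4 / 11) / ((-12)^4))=7223171353 / 3693600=1955.59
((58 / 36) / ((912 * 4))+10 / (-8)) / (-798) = 82051 / 52399872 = 0.00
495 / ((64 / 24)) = 1485 / 8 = 185.62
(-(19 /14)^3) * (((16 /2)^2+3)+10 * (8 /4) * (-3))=-17.50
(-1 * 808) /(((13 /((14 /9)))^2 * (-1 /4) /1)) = 633472 /13689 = 46.28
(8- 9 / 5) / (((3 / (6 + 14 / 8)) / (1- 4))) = -961 / 20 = -48.05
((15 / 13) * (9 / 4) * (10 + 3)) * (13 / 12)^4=46.49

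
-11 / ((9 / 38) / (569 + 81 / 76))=-476575 / 18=-26476.39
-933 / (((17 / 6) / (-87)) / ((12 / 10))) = 2922156 / 85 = 34378.31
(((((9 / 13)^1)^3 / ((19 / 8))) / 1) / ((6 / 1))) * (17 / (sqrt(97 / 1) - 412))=-2269296 / 2360524907 - 5508 * sqrt(97) / 2360524907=-0.00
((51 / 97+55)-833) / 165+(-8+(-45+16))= -133520 / 3201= -41.71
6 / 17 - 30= -29.65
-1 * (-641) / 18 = 35.61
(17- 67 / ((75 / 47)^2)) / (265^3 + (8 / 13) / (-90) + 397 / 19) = -6468683 / 12927888377750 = -0.00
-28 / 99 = -0.28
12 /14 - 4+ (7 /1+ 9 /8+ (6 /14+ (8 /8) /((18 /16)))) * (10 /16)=1589 /576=2.76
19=19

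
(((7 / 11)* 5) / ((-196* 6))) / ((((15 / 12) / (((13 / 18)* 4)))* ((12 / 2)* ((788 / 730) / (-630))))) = 23725 / 39006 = 0.61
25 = 25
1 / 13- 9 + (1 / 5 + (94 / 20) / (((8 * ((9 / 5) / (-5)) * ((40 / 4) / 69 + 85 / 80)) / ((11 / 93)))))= -214735844 / 24173955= -8.88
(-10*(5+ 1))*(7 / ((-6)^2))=-35 / 3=-11.67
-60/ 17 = -3.53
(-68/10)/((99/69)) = -782/165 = -4.74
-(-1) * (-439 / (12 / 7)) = -3073 / 12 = -256.08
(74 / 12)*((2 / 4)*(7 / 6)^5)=621859 / 93312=6.66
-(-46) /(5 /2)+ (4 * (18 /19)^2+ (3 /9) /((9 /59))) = 1178179 /48735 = 24.18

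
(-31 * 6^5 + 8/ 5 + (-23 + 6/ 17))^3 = -8604474793439596142149/ 614125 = -14010950203036183.42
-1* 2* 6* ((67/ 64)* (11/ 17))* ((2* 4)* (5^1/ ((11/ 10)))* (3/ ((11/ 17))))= -15075/ 11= -1370.45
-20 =-20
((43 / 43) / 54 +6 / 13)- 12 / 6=-1067 / 702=-1.52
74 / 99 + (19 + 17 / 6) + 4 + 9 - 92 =-11171 / 198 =-56.42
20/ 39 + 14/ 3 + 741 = 29101/ 39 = 746.18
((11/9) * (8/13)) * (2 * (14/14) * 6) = 352/39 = 9.03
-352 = -352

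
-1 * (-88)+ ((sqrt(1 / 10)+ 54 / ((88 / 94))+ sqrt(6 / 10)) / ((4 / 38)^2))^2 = 88+ 130321 * (11 * sqrt(10)+ 22 * sqrt(15)+ 6345)^2 / 193600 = 28134954.46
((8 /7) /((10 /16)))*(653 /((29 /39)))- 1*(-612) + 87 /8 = 18096849 /8120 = 2228.68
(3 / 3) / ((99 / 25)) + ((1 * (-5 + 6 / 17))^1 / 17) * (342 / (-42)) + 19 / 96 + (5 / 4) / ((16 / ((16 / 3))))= 19822685 / 6408864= 3.09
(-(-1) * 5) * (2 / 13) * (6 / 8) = 15 / 26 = 0.58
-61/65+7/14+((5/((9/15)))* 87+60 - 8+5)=781.56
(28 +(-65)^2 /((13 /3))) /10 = 100.30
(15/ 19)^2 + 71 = 71.62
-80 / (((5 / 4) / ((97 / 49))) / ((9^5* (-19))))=6964947648 / 49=142141788.73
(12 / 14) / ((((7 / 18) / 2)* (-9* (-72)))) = 1 / 147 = 0.01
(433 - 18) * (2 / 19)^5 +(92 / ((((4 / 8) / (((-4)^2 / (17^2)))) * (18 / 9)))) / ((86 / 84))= 153247375136 / 30770482273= 4.98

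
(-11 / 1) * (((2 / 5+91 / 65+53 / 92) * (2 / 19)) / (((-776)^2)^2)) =-12023 / 1584631635845120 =-0.00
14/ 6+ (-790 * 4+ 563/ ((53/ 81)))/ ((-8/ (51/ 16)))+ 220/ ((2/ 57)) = 146301709/ 20352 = 7188.57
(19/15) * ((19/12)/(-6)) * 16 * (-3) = 722/45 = 16.04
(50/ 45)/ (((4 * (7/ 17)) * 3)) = 85/ 378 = 0.22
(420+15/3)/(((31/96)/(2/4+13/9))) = 2559.14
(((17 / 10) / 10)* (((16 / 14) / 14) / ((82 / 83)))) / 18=0.00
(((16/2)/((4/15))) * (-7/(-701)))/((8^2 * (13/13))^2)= 0.00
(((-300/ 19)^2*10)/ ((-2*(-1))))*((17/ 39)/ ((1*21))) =850000/ 32851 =25.87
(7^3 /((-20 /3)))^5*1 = -1153657446916149 /3200000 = -360517952.16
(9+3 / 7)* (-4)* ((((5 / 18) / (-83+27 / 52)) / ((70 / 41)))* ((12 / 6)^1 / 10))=46904 / 3152415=0.01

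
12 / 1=12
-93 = -93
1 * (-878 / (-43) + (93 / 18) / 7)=21.16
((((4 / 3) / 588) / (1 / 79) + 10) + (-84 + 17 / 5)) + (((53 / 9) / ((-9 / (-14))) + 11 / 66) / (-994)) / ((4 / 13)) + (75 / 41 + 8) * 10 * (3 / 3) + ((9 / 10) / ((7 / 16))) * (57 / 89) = 479737042339 / 16452552816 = 29.16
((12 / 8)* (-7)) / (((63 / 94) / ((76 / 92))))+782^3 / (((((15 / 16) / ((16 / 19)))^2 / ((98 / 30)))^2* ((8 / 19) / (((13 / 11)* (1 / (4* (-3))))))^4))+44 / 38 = 58698458834588771627821 / 5903162667703125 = 9943561.13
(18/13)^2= 324/169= 1.92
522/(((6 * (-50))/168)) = -292.32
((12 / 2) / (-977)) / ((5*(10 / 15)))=-9 / 4885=-0.00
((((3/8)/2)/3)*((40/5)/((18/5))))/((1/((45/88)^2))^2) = 2278125/239878144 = 0.01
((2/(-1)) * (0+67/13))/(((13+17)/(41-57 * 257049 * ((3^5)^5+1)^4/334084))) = 7766060344317477787419063000000000000000000000000.00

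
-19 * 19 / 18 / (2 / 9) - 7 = -389 / 4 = -97.25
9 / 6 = 3 / 2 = 1.50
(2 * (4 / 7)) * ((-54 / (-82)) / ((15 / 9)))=648 / 1435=0.45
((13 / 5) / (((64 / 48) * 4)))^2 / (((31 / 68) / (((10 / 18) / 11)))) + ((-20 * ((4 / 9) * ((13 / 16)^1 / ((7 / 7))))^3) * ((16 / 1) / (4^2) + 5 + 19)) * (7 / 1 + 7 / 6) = -45880807999 / 238645440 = -192.26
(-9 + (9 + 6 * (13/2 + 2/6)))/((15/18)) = 246/5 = 49.20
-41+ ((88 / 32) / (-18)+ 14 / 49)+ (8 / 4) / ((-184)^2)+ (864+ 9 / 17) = 14932907195 / 18129888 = 823.66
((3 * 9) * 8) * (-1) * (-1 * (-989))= -213624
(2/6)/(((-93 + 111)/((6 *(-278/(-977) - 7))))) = -729/977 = -0.75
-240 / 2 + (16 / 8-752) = -870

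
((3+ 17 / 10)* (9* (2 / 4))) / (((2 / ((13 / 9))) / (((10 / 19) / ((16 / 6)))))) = 1833 / 608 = 3.01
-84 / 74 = -42 / 37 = -1.14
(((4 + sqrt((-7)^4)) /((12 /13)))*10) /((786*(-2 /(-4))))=3445 /2358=1.46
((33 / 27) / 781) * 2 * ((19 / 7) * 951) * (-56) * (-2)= 192736 / 213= 904.86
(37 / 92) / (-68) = -37 / 6256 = -0.01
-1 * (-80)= 80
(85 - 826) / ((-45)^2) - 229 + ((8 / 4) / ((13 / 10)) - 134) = -3175036 / 8775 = -361.83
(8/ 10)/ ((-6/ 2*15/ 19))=-76/ 225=-0.34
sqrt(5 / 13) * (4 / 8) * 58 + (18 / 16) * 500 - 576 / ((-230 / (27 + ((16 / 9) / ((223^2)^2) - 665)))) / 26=29 * sqrt(65) / 13 + 3704838174139283 / 7394190588590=519.03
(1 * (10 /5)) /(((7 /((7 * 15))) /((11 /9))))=110 /3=36.67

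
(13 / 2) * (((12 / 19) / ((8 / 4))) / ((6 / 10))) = 65 / 19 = 3.42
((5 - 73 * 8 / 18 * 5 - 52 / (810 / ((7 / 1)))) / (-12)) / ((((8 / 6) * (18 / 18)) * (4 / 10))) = 24.64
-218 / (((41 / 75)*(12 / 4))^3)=-3406250 / 68921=-49.42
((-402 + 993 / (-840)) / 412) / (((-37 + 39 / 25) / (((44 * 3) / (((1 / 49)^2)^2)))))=15340147814145 / 730064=21012058.96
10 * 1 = 10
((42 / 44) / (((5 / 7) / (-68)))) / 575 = -4998 / 31625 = -0.16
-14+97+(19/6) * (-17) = 175/6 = 29.17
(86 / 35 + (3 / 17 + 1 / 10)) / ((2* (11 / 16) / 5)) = 13012 / 1309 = 9.94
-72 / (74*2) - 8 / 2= -166 / 37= -4.49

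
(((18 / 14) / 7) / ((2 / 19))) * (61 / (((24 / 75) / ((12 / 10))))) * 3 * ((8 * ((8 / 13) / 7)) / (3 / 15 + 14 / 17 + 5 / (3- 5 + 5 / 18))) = -3298282200 / 7361809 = -448.03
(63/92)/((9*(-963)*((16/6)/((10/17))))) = -35/2008176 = -0.00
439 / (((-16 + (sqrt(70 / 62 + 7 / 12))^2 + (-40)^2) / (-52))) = -8492016 / 589885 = -14.40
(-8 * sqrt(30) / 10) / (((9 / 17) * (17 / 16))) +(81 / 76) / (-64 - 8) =-64 * sqrt(30) / 45 - 9 / 608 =-7.80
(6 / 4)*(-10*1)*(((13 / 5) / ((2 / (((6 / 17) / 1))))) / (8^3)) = -117 / 8704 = -0.01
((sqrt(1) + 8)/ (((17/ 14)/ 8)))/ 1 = 1008/ 17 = 59.29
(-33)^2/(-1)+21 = -1068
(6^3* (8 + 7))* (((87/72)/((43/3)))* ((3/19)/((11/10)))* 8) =2818800/8987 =313.65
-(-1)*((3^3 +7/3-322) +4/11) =-9646/33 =-292.30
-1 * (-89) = 89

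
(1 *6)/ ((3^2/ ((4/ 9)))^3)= 128/ 177147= 0.00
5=5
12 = 12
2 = 2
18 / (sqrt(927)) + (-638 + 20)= -618 + 6 * sqrt(103) / 103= -617.41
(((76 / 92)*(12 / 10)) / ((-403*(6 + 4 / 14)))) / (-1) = 399 / 1019590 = 0.00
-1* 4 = -4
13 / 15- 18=-257 / 15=-17.13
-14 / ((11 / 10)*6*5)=-14 / 33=-0.42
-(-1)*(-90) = -90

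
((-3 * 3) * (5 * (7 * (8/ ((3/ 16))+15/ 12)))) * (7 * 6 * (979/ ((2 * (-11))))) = 103421115/ 4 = 25855278.75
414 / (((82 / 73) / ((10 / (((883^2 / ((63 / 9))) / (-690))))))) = -729861300 / 31967249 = -22.83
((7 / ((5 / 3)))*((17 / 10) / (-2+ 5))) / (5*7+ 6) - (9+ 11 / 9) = -187529 / 18450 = -10.16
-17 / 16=-1.06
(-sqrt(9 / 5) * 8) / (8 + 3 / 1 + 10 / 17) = -0.93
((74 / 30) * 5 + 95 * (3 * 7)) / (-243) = -8.26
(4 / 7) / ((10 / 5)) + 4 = 30 / 7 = 4.29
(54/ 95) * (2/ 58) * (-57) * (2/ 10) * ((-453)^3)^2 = -1399923250766981298/ 725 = -1930928621747560.41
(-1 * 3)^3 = -27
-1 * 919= -919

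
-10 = -10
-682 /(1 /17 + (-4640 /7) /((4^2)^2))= 59024 /219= 269.52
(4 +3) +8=15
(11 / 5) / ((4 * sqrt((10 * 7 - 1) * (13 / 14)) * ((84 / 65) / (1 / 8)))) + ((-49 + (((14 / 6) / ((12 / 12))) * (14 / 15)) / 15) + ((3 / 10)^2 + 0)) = -26333 / 540 + 11 * sqrt(12558) / 185472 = -48.76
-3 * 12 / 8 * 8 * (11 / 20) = -99 / 5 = -19.80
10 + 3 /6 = 21 /2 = 10.50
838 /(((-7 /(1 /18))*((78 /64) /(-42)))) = 26816 /117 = 229.20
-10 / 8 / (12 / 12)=-5 / 4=-1.25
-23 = -23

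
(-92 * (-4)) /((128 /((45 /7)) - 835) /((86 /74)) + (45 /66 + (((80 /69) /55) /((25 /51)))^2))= -264997260000 /504554702413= -0.53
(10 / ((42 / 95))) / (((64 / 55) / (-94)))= -1227875 / 672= -1827.19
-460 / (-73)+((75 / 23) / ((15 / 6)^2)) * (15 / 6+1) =13646 / 1679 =8.13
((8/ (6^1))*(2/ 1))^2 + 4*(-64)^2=147520/ 9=16391.11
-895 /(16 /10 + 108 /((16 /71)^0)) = -4475 /548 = -8.17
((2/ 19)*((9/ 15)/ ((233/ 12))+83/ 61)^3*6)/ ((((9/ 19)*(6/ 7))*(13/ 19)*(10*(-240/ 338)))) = -1672111751025847859/ 1938032434077975000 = -0.86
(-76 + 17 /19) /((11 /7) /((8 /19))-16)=6.12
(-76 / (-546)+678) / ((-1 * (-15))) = 185132 / 4095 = 45.21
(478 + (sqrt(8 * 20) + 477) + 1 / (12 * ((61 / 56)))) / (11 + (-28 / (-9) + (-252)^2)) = 36 * sqrt(10) / 571663 + 524337 / 34871443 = 0.02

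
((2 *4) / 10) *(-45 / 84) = -3 / 7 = -0.43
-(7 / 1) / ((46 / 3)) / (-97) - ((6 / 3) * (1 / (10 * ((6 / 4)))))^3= 35179 / 15059250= 0.00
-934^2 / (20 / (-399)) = 87017511 / 5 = 17403502.20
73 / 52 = 1.40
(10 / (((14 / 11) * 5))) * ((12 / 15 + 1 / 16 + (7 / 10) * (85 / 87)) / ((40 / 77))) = 1302323 / 278400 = 4.68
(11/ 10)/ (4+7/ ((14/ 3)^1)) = 1/ 5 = 0.20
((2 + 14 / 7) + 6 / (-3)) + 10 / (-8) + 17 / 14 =55 / 28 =1.96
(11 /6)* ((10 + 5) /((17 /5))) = 275 /34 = 8.09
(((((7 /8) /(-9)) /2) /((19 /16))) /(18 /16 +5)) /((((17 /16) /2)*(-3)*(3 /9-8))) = -256 /468027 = -0.00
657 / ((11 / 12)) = 7884 / 11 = 716.73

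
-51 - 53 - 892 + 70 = -926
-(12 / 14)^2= -36 / 49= -0.73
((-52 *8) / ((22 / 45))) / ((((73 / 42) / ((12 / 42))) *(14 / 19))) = -1067040 / 5621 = -189.83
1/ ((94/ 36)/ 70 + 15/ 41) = 51660/ 20827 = 2.48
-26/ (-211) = 26/ 211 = 0.12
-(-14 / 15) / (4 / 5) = 7 / 6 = 1.17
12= 12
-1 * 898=-898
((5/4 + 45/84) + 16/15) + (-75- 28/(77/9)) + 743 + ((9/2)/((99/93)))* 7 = 805232/1155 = 697.17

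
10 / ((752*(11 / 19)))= 0.02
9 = 9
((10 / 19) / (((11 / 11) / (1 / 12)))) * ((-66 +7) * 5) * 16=-11800 / 57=-207.02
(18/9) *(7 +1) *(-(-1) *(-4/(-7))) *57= 3648/7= 521.14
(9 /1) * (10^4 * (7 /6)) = 105000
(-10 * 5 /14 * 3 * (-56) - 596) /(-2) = -2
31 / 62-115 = -229 / 2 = -114.50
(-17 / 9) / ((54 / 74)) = -629 / 243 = -2.59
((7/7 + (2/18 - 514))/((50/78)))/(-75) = 60008/5625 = 10.67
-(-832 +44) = 788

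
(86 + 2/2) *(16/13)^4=5701632/28561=199.63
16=16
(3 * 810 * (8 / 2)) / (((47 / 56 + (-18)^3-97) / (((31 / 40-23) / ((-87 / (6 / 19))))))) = -8065008 / 60973109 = -0.13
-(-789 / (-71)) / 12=-263 / 284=-0.93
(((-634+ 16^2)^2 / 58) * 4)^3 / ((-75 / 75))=-23336772152504832 / 24389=-956856457932.05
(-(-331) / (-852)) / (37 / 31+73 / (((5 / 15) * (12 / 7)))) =-10261 / 3405657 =-0.00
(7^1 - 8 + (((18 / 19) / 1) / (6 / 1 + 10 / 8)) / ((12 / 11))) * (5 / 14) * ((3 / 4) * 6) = -21825 / 15428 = -1.41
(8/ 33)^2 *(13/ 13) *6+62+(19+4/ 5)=149107/ 1815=82.15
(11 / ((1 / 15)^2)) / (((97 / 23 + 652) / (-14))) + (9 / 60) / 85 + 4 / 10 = -149389609 / 2850900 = -52.40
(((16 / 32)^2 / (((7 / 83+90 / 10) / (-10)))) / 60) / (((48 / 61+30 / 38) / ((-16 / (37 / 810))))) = 2885910 / 2831647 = 1.02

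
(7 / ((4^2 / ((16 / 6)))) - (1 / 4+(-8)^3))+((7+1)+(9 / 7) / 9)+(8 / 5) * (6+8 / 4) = 224221 / 420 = 533.86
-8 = -8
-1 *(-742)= 742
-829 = -829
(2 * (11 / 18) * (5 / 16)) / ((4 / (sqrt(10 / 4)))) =55 * sqrt(10) / 1152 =0.15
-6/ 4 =-3/ 2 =-1.50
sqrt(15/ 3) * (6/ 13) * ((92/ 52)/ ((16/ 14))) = 483 * sqrt(5)/ 676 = 1.60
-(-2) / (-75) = -0.03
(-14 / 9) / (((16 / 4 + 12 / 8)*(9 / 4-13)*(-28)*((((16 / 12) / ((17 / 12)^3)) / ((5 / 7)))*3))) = -24565 / 51492672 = -0.00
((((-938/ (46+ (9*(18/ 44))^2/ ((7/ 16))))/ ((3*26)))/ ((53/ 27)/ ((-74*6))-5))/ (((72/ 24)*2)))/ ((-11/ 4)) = -0.00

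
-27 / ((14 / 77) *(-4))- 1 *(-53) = 721 / 8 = 90.12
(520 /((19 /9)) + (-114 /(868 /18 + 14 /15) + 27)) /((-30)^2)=632747 /2101400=0.30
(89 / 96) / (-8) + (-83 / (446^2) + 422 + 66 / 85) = 1372085557747 / 3246309120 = 422.66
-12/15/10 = -2/25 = -0.08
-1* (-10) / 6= 5 / 3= 1.67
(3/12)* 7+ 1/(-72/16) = 55/36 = 1.53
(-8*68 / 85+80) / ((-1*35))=-368 / 175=-2.10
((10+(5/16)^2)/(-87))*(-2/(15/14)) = 3619/16704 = 0.22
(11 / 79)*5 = 55 / 79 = 0.70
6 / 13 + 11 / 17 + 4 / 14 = 2157 / 1547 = 1.39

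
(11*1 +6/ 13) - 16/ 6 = 343/ 39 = 8.79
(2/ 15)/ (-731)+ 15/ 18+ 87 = 1926181/ 21930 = 87.83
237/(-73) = -3.25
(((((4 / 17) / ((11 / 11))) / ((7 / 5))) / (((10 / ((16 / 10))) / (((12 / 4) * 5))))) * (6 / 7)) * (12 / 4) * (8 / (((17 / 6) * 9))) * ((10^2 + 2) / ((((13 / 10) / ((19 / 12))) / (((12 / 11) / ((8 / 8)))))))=5253120 / 119119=44.10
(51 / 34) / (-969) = -1 / 646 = -0.00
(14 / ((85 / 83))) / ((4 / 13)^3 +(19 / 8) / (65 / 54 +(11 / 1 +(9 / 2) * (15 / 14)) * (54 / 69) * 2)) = 2305414093528 / 20336432665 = 113.36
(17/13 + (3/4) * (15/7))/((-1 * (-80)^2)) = -1061/2329600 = -0.00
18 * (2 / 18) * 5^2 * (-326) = -16300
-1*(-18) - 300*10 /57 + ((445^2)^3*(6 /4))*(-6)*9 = -11950846981077797533 /19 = -628991946372515659.63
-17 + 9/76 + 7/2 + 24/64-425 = -66577/152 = -438.01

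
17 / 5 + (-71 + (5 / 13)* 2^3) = -4194 / 65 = -64.52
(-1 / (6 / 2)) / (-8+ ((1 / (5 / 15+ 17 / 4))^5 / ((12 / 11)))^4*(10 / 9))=876421544333880634307861328125 / 21034117064013011967216075184056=0.04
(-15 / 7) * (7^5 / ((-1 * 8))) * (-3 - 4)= -252105 / 8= -31513.12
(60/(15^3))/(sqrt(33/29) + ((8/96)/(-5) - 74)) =-2060624/8577497235 - 64 *sqrt(957)/571833149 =-0.00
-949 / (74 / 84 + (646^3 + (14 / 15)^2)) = -2989350 / 849196333919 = -0.00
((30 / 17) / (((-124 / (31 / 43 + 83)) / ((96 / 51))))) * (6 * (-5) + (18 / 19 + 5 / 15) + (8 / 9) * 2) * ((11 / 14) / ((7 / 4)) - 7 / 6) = -914896000 / 21097391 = -43.37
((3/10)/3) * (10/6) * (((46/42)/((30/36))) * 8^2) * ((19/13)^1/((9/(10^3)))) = 5593600/2457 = 2276.60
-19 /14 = -1.36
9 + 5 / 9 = 9.56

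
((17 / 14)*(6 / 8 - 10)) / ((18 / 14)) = -629 / 72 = -8.74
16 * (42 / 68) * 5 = 840 / 17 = 49.41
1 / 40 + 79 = 3161 / 40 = 79.02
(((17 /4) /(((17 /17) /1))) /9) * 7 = 119 /36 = 3.31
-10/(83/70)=-700/83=-8.43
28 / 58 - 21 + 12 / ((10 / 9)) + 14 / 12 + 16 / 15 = -6511 / 870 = -7.48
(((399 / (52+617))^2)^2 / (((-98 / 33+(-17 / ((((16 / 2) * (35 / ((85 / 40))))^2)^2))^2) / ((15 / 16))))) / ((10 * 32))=-19174583910044376801843609600000000 / 153613602620253112365888291420425824703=-0.00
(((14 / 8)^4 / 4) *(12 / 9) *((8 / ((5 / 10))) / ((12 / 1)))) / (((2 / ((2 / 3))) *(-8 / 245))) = -588245 / 13824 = -42.55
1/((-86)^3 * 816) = -1/519021696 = -0.00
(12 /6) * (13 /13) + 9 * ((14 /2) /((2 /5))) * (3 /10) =197 /4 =49.25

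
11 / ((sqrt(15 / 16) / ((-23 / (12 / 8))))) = -2024 * sqrt(15) / 45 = -174.20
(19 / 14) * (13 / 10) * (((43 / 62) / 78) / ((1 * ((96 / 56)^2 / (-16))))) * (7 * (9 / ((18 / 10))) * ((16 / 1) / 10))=-40033 / 8370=-4.78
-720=-720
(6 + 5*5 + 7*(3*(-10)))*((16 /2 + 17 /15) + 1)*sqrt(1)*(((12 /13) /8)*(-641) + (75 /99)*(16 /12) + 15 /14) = 17619002936 /135135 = 130380.75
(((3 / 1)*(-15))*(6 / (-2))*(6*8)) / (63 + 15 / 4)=8640 / 89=97.08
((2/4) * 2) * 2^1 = 2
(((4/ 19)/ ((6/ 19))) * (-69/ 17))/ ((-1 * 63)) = 46/ 1071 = 0.04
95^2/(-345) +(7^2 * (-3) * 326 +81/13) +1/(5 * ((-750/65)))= -10750981387/224250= -47941.95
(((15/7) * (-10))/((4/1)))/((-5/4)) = 30/7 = 4.29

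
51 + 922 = 973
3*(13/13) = 3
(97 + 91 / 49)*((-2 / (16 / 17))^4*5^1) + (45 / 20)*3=72294049 / 7168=10085.67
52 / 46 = 26 / 23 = 1.13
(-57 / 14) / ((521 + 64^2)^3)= -1 / 24173125326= -0.00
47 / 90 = 0.52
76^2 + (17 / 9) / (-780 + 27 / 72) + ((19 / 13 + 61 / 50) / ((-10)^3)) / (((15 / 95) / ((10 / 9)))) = 21074495829757 / 3648645000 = 5775.98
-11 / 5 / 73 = -11 / 365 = -0.03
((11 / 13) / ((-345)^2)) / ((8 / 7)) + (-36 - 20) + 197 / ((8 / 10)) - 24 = 2057942327 / 12378600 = 166.25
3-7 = -4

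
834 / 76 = 417 / 38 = 10.97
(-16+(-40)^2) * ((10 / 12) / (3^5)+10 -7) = 385352 / 81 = 4757.43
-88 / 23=-3.83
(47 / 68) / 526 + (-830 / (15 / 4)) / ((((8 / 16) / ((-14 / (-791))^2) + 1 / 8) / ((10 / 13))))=-0.11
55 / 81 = 0.68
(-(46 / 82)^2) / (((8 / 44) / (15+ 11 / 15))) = -686642 / 25215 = -27.23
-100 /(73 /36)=-3600 /73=-49.32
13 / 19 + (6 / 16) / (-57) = 103 / 152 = 0.68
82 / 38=41 / 19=2.16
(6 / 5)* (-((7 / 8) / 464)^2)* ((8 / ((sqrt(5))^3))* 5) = -147* sqrt(5) / 21529600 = -0.00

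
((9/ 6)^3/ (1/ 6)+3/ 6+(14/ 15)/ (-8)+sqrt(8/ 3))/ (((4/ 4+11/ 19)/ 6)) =38 * sqrt(6)/ 15+11761/ 150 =84.61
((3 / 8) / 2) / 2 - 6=-189 / 32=-5.91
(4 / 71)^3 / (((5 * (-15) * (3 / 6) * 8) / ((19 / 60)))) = -76 / 402649875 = -0.00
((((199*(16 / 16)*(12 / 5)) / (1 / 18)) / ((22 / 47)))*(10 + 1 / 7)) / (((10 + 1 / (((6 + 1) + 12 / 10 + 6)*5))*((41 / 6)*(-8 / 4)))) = -1697345028 / 1247015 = -1361.13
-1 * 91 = -91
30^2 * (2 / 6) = 300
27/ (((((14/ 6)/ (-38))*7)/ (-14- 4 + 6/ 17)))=923400/ 833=1108.52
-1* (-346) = 346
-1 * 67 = -67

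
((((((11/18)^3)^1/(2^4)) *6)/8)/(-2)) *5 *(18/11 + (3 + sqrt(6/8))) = -10285/82944 - 6655 *sqrt(3)/497664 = -0.15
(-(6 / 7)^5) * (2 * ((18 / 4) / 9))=-7776 / 16807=-0.46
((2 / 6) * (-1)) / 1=-1 / 3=-0.33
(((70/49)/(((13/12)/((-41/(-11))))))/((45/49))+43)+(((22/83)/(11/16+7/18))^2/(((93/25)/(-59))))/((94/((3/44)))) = 200080344170351/4138056502437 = 48.35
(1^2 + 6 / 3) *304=912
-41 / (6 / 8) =-164 / 3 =-54.67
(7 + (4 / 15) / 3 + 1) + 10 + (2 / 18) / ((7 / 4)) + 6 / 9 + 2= 2186 / 105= 20.82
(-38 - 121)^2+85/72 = 1820317/72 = 25282.18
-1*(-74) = 74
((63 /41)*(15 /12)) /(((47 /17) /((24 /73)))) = 32130 /140671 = 0.23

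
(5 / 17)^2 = 25 / 289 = 0.09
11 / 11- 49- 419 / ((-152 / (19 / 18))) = -6493 / 144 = -45.09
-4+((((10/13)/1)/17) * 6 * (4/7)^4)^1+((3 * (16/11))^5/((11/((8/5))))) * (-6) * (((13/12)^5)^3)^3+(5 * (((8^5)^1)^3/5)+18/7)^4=2153864689232331465477532630663339660249447694881527739575938292778661227956334917852335219819077381529527/1405462288010787733744021827289337799684557258096640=1532495540866336864400282000000000000000000000000000000.00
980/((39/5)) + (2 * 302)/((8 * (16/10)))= 107845/624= 172.83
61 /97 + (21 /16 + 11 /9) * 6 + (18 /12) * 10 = 71789 /2328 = 30.84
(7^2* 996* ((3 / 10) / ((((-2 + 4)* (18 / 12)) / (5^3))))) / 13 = 610050 / 13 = 46926.92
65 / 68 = 0.96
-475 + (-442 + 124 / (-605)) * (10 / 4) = -191242 / 121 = -1580.51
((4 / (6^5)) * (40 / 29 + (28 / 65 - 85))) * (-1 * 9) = 52271 / 135720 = 0.39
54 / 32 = 27 / 16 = 1.69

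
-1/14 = -0.07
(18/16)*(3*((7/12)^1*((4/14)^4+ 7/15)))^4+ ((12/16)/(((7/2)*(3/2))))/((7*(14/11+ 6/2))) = 4004873892682933007/7494226542109440000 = 0.53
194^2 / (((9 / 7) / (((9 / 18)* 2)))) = 263452 / 9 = 29272.44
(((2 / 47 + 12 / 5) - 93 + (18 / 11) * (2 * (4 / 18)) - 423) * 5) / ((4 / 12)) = -3976998 / 517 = -7692.45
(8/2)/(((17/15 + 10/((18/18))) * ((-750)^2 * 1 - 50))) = 6/9392915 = 0.00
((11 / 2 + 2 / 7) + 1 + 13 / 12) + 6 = 1165 / 84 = 13.87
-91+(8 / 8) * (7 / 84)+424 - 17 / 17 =3985 / 12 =332.08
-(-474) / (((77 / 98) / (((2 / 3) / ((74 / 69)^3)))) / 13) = 2361651201 / 557183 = 4238.56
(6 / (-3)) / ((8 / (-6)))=3 / 2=1.50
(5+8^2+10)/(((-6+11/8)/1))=-632/37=-17.08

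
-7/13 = -0.54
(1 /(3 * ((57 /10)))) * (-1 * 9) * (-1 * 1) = 10 /19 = 0.53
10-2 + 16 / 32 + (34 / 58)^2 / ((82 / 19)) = 295834 / 34481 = 8.58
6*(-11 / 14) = -33 / 7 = -4.71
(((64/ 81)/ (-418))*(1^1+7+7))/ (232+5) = -160/ 1337391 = -0.00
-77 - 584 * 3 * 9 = -15845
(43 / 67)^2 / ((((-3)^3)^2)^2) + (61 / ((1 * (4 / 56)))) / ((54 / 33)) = 1245038305666 / 2385638649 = 521.89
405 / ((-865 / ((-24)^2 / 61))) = -46656 / 10553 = -4.42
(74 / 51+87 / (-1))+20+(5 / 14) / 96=-65.55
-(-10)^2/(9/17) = -188.89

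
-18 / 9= -2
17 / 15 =1.13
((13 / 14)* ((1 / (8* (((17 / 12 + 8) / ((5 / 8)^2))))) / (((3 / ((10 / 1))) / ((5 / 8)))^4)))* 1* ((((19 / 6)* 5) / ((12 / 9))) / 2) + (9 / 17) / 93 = 6423091516021 / 11801868632064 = 0.54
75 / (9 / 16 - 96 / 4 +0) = -16 / 5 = -3.20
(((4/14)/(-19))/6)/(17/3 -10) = 0.00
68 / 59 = 1.15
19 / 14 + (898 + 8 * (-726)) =-68721 / 14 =-4908.64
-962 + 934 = -28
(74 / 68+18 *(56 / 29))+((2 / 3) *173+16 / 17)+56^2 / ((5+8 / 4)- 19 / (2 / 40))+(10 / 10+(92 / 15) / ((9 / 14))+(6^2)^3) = 2324130545189 / 49650030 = 46810.25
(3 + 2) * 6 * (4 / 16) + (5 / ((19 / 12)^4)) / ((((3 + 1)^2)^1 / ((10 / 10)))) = 1967775 / 260642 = 7.55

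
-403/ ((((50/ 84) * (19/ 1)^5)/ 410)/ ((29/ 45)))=-13416676/ 185707425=-0.07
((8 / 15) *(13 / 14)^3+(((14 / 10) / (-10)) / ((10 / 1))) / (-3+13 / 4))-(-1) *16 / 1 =2105722 / 128625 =16.37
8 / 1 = 8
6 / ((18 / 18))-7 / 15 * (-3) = 37 / 5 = 7.40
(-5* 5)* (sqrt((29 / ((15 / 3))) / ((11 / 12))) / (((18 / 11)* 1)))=-5* sqrt(4785) / 9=-38.43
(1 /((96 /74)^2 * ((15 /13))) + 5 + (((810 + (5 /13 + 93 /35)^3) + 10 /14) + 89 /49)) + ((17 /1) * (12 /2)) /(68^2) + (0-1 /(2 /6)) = 9333038065324391 /11068450848000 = 843.21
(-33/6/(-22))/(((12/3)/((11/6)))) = 11/96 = 0.11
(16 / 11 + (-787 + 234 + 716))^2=3272481 / 121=27045.30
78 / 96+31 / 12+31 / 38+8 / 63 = 83093 / 19152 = 4.34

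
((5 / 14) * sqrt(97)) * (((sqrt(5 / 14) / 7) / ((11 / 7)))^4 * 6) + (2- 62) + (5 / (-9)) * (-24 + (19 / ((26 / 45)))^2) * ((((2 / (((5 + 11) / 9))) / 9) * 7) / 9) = -117.11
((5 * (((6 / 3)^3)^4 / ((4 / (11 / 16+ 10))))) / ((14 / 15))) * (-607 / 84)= -20759400 / 49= -423661.22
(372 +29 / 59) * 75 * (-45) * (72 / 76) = -1335102750 / 1121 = -1190992.64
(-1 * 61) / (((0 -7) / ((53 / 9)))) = 3233 / 63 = 51.32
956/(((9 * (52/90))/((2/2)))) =183.85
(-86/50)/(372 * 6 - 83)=-43/53725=-0.00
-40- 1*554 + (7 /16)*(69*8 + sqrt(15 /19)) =-705 /2 + 7*sqrt(285) /304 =-352.11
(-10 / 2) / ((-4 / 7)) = 35 / 4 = 8.75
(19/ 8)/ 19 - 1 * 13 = -103/ 8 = -12.88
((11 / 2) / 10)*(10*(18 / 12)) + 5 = 53 / 4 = 13.25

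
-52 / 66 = -26 / 33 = -0.79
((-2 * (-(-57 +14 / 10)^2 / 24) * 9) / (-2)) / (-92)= 12.60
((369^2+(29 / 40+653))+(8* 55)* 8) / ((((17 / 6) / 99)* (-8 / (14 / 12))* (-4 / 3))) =11670235731 / 21760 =536315.98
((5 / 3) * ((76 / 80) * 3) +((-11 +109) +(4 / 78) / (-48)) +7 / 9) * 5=484505 / 936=517.63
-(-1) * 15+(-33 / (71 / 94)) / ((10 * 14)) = 72999 / 4970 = 14.69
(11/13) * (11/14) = 121/182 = 0.66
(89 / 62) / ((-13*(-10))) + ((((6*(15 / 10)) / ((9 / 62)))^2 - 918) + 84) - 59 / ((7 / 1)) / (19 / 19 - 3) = 170062593 / 56420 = 3014.23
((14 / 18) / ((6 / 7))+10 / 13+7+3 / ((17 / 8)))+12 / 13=131411 / 11934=11.01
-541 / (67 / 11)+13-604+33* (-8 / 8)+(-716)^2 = 34300193 / 67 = 511943.18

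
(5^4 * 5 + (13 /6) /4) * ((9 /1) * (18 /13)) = 2025351 /52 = 38949.06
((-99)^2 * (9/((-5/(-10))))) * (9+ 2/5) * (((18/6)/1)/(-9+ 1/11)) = -136812159/245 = -558416.98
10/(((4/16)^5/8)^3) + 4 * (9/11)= 60473139527716/11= 5497558138883.27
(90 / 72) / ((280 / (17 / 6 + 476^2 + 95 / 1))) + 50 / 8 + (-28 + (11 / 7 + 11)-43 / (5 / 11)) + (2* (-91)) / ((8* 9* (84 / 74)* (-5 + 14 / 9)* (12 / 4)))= 567697219 / 624960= 908.37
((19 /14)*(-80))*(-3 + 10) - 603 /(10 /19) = -19057 /10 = -1905.70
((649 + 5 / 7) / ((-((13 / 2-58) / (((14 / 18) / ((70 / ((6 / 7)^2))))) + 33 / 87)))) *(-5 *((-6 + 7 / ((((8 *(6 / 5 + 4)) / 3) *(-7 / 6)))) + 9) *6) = -528227460 / 66591161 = -7.93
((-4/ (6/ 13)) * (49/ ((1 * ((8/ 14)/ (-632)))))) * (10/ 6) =7045220/ 9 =782802.22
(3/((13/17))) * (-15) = -765/13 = -58.85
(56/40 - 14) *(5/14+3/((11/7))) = -3141/110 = -28.55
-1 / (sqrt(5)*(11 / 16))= -16*sqrt(5) / 55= -0.65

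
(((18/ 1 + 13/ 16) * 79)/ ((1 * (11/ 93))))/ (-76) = -2211447/ 13376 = -165.33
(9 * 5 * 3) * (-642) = -86670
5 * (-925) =-4625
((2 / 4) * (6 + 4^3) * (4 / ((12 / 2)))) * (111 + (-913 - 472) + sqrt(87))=-89180 / 3 + 70 * sqrt(87) / 3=-29509.03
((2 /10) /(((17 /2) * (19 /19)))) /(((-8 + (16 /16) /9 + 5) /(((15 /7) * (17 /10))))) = -27 /910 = -0.03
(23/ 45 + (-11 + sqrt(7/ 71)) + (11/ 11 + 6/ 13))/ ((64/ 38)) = -100339/ 18720 + 19 * sqrt(497)/ 2272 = -5.17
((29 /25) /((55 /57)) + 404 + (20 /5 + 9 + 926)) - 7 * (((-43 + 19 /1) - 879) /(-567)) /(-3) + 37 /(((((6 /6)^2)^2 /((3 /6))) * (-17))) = 5100108487 /3786750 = 1346.83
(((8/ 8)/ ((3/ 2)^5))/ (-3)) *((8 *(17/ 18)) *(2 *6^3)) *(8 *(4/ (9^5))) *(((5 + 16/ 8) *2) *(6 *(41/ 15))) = -1279000576/ 71744535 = -17.83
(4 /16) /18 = 1 /72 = 0.01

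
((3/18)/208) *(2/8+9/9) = 5/4992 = 0.00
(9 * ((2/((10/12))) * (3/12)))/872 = 27/4360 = 0.01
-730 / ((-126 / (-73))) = -26645 / 63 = -422.94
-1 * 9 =-9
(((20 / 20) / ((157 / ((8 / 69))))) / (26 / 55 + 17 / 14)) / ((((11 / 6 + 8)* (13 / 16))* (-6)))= -98560 / 10793275389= -0.00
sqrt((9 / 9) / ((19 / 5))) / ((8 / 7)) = 7* sqrt(95) / 152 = 0.45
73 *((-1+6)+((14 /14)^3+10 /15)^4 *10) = 485815 /81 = 5997.72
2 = 2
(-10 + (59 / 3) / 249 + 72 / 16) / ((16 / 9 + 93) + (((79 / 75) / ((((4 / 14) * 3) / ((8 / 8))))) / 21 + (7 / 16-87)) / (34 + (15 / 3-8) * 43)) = -461643000 / 8148628169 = -0.06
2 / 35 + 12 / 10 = 44 / 35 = 1.26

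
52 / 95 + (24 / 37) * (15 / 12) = 4774 / 3515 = 1.36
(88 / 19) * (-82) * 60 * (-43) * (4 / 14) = 37234560 / 133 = 279959.10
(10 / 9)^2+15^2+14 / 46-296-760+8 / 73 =-112790974 / 135999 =-829.35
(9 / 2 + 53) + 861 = 1837 / 2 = 918.50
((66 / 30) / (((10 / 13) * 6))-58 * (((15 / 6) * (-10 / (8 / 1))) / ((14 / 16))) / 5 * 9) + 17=819701 / 2100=390.33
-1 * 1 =-1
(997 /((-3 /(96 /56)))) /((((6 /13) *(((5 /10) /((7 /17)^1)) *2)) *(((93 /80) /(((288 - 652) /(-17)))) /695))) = -524619804800 /80631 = -6506428.11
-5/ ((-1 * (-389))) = -5/ 389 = -0.01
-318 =-318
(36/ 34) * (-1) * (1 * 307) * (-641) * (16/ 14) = 28337328/ 119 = 238128.81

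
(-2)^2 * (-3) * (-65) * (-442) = -344760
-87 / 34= -2.56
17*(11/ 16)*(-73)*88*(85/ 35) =-2552737/ 14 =-182338.36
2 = 2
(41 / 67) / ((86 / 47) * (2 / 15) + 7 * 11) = 28905 / 3648619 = 0.01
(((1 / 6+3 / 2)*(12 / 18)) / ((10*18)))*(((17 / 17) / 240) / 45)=1 / 1749600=0.00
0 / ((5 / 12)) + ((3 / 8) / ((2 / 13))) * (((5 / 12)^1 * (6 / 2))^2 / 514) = 975 / 131584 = 0.01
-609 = -609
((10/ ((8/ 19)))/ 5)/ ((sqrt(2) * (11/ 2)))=19 * sqrt(2)/ 44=0.61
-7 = -7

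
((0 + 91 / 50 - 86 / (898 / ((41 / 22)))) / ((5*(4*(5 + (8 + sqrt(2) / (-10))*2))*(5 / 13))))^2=6942861374761 / (6098430250000*(105 - sqrt(2))^2)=0.00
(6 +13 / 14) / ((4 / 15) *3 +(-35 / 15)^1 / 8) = 13.63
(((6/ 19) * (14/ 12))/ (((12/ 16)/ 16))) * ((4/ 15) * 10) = 3584/ 171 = 20.96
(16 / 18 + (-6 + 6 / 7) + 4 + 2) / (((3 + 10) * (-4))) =-55 / 1638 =-0.03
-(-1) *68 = 68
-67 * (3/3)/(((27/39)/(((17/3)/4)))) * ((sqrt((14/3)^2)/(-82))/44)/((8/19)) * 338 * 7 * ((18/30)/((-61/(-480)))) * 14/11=5987.70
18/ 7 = 2.57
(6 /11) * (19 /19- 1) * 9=0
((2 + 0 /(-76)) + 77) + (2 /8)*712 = 257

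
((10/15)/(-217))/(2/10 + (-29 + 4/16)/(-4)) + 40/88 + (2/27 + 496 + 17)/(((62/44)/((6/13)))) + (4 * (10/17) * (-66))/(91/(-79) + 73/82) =80537065386017/105689506923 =762.02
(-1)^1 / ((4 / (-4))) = 1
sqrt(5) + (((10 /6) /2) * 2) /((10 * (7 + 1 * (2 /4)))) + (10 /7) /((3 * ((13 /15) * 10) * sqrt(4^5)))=3137 /131040 + sqrt(5)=2.26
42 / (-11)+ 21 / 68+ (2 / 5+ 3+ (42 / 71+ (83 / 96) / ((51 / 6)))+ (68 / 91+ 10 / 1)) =3285692677 / 289969680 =11.33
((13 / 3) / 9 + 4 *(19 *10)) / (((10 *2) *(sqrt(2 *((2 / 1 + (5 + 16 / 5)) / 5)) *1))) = 20533 *sqrt(102) / 11016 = 18.82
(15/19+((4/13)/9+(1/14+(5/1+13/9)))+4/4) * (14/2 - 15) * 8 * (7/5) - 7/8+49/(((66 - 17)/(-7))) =-67143253/88920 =-755.10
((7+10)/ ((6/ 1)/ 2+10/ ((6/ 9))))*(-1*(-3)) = 17/ 6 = 2.83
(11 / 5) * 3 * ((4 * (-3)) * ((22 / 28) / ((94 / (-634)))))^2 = 14445092772 / 541205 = 26690.61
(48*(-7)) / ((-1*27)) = 112 / 9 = 12.44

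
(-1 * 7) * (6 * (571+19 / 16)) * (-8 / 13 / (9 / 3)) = 64085 / 13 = 4929.62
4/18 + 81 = 731/9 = 81.22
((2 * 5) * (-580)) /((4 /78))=-113100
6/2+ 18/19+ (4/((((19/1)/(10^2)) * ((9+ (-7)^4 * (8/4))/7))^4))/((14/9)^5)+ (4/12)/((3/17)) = 25670292181830347841134/4398416795548130604543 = 5.84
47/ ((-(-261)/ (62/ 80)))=1457/ 10440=0.14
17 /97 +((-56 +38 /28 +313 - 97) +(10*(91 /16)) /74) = 65239801 /401968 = 162.30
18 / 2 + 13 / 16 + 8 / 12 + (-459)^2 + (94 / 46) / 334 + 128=38868366863 / 184368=210819.49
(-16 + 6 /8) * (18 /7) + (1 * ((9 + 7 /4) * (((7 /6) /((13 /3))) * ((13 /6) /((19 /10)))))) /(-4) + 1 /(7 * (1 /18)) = -37.47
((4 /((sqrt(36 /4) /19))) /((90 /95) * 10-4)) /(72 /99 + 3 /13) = 3971 /822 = 4.83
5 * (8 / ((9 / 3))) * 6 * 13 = 1040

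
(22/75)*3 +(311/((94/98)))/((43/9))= 68.74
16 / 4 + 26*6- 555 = -395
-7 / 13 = -0.54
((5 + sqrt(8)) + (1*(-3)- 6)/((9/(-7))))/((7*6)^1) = sqrt(2)/21 + 2/7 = 0.35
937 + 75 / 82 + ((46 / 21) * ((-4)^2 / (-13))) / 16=20992385 / 22386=937.75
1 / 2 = 0.50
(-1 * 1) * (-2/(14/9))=9/7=1.29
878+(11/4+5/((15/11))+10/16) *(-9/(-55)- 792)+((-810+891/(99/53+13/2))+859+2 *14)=-1761868211/390280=-4514.37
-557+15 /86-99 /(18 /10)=-52617 /86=-611.83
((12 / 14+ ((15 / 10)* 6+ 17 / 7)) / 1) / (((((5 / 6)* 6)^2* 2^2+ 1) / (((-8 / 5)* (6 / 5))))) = -4128 / 17675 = -0.23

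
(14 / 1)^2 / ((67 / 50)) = 9800 / 67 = 146.27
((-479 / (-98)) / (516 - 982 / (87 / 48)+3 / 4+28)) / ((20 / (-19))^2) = 5014651 / 3361400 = 1.49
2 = 2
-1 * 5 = -5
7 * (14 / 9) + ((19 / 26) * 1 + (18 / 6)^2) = 4825 / 234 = 20.62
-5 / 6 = -0.83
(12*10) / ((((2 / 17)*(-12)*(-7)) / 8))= 680 / 7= 97.14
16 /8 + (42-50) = -6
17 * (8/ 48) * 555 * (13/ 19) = 40885/ 38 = 1075.92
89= 89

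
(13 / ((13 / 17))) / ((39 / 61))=1037 / 39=26.59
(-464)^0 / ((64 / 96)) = 3 / 2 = 1.50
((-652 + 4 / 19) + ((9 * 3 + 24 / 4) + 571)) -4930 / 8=-50467 / 76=-664.04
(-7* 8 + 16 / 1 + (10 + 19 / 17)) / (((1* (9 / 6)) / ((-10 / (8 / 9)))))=7365 / 34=216.62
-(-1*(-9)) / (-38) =9 / 38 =0.24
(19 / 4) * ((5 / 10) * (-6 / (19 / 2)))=-3 / 2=-1.50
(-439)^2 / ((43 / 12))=2312652 / 43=53782.60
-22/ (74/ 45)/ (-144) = 55/ 592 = 0.09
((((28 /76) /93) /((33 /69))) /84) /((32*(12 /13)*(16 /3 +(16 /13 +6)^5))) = 111016607 /657503606253035520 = 0.00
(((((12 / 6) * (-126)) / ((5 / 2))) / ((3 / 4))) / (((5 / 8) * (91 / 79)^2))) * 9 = -43137792 / 29575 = -1458.59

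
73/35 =2.09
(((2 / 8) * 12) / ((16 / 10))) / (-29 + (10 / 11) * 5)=-165 / 2152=-0.08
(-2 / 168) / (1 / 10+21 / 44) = -55 / 2667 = -0.02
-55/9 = -6.11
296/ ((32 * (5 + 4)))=37/ 36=1.03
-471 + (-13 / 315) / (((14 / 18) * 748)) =-86315473 / 183260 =-471.00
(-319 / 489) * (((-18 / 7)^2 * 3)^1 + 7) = -419485 / 23961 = -17.51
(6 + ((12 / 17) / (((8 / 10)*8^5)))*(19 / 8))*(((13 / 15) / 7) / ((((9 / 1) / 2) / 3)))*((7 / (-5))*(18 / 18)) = -38622961 / 55705600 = -0.69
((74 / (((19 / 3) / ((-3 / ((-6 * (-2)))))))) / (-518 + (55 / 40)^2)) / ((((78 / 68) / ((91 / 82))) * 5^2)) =8288 / 37839925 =0.00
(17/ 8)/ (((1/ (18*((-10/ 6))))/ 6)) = -765/ 2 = -382.50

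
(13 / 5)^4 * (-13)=-371293 / 625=-594.07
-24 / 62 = -12 / 31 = -0.39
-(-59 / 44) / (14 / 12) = 177 / 154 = 1.15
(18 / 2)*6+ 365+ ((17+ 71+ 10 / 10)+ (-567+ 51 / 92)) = -5377 / 92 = -58.45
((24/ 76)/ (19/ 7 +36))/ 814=21/ 2095643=0.00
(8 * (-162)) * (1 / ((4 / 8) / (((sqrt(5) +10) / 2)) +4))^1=-505440 / 1601 - 1296 * sqrt(5) / 1601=-317.51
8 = 8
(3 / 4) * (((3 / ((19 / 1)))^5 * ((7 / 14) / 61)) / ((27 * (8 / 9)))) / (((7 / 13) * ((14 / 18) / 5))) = 142155 / 473667834304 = 0.00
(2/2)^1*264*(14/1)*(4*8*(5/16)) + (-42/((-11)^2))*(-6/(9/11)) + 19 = 406797/11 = 36981.55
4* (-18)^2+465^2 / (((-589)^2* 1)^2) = 162309071601 / 125238481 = 1296.00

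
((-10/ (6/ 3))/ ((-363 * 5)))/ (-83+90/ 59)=-59/ 1744941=-0.00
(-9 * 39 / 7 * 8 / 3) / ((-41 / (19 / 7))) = 17784 / 2009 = 8.85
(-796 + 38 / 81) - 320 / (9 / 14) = -104758 / 81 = -1293.31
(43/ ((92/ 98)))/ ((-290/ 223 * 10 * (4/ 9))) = -4228749/ 533600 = -7.92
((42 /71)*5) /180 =7 /426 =0.02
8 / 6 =4 / 3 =1.33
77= 77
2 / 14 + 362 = 2535 / 7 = 362.14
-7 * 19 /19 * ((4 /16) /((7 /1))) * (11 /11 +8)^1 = -9 /4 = -2.25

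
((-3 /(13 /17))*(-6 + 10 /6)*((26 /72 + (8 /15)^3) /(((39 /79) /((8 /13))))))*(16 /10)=148761424 /8555625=17.39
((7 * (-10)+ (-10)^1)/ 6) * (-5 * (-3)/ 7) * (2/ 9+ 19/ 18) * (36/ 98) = -4600/ 343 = -13.41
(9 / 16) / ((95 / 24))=27 / 190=0.14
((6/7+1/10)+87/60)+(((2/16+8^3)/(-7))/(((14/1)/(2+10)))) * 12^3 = -106191881/980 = -108359.06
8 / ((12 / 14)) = 28 / 3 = 9.33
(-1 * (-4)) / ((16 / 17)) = 17 / 4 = 4.25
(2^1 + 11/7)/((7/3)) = 75/49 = 1.53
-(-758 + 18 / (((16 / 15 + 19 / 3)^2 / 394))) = 860402 / 1369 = 628.49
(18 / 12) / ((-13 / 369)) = -42.58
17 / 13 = 1.31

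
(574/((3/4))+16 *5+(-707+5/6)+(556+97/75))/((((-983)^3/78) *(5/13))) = -17655261/118732760875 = -0.00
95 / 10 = 9.50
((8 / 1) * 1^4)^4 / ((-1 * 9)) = -4096 / 9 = -455.11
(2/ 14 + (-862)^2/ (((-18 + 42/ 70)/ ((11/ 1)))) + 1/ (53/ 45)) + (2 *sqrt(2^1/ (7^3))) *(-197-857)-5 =-15161942189/ 32277-2108 *sqrt(14)/ 49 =-469905.44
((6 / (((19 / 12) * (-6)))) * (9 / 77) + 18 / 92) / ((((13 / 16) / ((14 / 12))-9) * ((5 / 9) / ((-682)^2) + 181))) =-134201232 / 1655546097185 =-0.00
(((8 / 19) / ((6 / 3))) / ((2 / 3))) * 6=36 / 19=1.89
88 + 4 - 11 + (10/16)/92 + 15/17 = 1024597/12512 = 81.89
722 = 722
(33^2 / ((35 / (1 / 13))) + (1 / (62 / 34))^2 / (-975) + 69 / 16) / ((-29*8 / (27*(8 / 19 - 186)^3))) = 34704276616765598391 / 6957986344400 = 4987689.67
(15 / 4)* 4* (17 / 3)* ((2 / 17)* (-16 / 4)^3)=-640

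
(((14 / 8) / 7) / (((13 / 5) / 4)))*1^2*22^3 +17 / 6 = 319661 / 78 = 4098.22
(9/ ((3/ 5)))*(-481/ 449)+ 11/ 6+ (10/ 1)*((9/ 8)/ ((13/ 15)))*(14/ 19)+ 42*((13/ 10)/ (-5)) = -129681082/ 8317725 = -15.59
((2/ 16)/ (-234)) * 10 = -5/ 936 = -0.01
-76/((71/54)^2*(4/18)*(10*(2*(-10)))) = 124659/126025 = 0.99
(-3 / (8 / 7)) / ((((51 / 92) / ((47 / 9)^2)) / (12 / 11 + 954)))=-36631847 / 297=-123339.55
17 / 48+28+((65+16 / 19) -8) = 78611 / 912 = 86.20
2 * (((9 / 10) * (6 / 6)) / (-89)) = -0.02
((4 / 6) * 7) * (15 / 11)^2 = 1050 / 121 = 8.68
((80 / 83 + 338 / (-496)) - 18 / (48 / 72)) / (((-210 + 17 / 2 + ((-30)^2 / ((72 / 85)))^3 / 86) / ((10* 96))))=-45404284800 / 24689387440489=-0.00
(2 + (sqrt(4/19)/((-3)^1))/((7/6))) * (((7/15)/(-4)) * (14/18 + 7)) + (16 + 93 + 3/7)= 14 * sqrt(19)/513 + 20339/189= 107.73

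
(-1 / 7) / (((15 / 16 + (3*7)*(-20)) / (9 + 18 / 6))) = 64 / 15645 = 0.00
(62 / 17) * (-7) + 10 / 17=-424 / 17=-24.94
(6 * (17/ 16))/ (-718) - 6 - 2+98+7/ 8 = 521935/ 5744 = 90.87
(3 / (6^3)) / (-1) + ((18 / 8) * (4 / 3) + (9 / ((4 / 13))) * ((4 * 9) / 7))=77321 / 504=153.41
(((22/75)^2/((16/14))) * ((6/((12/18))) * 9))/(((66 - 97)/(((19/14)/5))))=-20691/387500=-0.05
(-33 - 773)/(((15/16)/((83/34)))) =-535184/255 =-2098.76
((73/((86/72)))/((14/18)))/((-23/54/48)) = -61305984/6923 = -8855.41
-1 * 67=-67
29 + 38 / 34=512 / 17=30.12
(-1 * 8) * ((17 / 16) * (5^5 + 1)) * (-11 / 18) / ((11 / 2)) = 8857 / 3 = 2952.33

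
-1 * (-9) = 9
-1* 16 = -16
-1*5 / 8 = -5 / 8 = -0.62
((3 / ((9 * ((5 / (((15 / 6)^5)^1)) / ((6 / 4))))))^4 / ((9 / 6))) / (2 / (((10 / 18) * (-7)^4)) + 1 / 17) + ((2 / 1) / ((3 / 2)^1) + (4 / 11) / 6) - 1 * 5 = 114179202284672301 / 1135993683968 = 100510.42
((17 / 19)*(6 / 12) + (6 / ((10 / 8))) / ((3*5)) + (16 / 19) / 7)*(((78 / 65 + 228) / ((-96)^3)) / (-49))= 1127473 / 240242688000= 0.00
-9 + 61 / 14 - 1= -79 / 14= -5.64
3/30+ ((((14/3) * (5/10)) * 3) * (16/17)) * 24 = 26897/170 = 158.22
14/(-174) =-7/87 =-0.08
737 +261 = 998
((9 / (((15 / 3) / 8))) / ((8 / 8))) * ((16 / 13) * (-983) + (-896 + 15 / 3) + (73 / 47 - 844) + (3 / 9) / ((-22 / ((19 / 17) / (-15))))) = -121065010204 / 2856425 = -42383.40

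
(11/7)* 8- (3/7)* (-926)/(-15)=-13.89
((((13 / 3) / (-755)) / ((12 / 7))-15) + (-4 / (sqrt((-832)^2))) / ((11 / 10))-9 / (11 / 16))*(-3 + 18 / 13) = 1528968847 / 33685080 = 45.39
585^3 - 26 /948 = 94895570237 /474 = 200201624.97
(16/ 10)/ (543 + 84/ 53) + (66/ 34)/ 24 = 1645129/ 19626840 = 0.08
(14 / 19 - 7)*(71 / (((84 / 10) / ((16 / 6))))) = -24140 / 171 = -141.17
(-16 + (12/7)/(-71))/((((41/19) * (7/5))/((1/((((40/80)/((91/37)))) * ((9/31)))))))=-89.87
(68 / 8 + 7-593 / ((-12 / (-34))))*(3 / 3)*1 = -4994 / 3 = -1664.67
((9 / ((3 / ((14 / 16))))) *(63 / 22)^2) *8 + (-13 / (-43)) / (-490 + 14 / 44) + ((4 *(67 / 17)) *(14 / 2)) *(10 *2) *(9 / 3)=25893192283339 / 3811530492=6793.38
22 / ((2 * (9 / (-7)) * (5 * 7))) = -11 / 45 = -0.24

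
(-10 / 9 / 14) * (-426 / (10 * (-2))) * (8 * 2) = -27.05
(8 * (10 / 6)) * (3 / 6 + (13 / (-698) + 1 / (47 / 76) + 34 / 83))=136582480 / 4084347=33.44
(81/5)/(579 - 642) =-0.26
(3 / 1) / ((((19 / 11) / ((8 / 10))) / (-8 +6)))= -264 / 95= -2.78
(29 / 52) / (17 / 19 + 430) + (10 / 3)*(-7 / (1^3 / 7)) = -23178123 / 141908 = -163.33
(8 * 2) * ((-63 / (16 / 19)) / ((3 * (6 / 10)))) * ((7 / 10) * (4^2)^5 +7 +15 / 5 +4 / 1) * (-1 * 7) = 3416850066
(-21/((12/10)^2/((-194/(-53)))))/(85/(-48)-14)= 135800/40121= 3.38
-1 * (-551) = 551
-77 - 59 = -136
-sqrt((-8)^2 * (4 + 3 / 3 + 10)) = -8 * sqrt(15) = -30.98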